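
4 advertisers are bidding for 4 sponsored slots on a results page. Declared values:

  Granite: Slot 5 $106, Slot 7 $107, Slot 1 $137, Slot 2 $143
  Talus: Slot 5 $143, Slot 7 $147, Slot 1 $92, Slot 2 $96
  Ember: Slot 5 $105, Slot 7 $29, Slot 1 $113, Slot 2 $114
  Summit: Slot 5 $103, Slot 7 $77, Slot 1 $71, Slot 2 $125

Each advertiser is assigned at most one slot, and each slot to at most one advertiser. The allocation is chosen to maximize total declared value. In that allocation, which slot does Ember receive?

This is a one-to-one assignment (maximum-weight bipartite matching).
Optimal: Granite→Slot 1 ($137), Talus→Slot 7 ($147), Ember→Slot 5 ($105), Summit→Slot 2 ($125) — total 137+147+105+125 = $514.
Ember's own top slot is Slot 2 ($114), but forcing Ember→Slot 2 and reassigning the rest optimally gives only $501 — worse by 13.

Ember receives Slot 5.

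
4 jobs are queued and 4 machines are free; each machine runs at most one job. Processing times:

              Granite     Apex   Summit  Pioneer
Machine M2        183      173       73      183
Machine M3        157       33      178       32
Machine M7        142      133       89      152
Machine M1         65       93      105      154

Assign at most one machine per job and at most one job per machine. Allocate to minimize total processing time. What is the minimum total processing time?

Minimum total: 303 min

This is a one-to-one assignment (minimum-cost bipartite matching).
Optimal: Granite→Machine M1 (65 min), Apex→Machine M7 (133 min), Summit→Machine M2 (73 min), Pioneer→Machine M3 (32 min) — total 65+133+73+32 = 303 min.
Row-greedy (each job in turn takes its cheapest remaining machine) gives 323 min, worse by 20.
Swapping Pioneer↔Apex (Pioneer→Machine M7 152 min, Apex→Machine M3 33 min) adds 20.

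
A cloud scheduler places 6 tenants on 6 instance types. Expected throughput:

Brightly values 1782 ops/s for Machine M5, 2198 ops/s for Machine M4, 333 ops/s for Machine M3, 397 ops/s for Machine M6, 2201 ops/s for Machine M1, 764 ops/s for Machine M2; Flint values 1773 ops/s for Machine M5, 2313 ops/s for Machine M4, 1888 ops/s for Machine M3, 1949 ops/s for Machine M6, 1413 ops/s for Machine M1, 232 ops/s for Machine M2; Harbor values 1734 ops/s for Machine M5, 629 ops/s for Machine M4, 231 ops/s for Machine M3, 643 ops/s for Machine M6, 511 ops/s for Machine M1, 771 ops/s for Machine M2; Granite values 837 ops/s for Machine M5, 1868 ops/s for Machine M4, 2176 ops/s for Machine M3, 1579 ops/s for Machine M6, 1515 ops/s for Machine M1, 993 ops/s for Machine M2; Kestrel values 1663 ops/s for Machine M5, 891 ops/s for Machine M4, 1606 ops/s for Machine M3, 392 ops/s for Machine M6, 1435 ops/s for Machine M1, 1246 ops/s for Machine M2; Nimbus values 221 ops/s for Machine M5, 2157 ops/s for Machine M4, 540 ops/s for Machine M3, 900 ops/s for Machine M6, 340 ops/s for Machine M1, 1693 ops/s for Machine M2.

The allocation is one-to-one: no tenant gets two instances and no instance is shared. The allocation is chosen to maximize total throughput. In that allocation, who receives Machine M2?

Optimal: Brightly→Machine M1 (2201 ops/s), Flint→Machine M6 (1949 ops/s), Harbor→Machine M5 (1734 ops/s), Granite→Machine M3 (2176 ops/s), Kestrel→Machine M2 (1246 ops/s), Nimbus→Machine M4 (2157 ops/s) — total 2201+1949+1734+2176+1246+2157 = 11463 ops/s.
Max-entry greedy (repeatedly take the single best remaining cell) gives 10509 ops/s, worse by 954.
Swapping Kestrel↔Granite (Kestrel→Machine M3 1606 ops/s, Granite→Machine M2 993 ops/s) loses 823.
Kestrel's own top instance is Machine M5 (1663 ops/s), but forcing Kestrel→Machine M5 and reassigning the rest optimally gives only 10917 ops/s — worse by 546.

Kestrel receives Machine M2.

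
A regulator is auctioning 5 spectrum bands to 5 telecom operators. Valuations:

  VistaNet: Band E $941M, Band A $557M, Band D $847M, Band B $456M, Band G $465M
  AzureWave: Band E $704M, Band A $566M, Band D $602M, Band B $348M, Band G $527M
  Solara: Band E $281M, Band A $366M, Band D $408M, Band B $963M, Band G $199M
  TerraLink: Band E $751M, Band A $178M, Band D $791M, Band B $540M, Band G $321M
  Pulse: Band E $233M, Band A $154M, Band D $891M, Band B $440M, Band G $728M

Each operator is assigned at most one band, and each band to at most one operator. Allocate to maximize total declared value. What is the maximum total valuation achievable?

Max total: $3989M

Treat this as an assignment problem: match each operator to one band.
Optimal: VistaNet→Band E ($941M), AzureWave→Band A ($566M), Solara→Band B ($963M), TerraLink→Band D ($791M), Pulse→Band G ($728M) — total 941+566+963+791+728 = $3989M.
Column-greedy (each band in turn goes to its best remaining operator) gives $3682M, worse by 307.
Checked against all permutations: $3989M is optimal.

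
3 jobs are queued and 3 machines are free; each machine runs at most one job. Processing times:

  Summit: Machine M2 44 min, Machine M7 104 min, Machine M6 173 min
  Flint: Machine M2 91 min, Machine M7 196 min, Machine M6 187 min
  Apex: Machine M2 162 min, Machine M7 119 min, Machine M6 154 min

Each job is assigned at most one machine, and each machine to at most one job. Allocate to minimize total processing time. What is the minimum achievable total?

Min total: 349 min

This is the linear assignment problem.
Optimal: Summit→Machine M7 (104 min), Flint→Machine M2 (91 min), Apex→Machine M6 (154 min) — total 104+91+154 = 349 min.
Min-entry greedy (repeatedly take the single cheapest remaining cell) gives 350 min, worse by 1.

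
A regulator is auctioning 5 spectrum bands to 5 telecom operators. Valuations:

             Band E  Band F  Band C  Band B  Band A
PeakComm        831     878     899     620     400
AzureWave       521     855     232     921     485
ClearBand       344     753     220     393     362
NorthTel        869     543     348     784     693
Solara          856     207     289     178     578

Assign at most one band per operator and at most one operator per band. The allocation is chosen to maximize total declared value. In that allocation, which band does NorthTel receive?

This is a one-to-one assignment (maximum-weight bipartite matching).
Optimal: PeakComm→Band C ($899M), AzureWave→Band B ($921M), ClearBand→Band F ($753M), NorthTel→Band A ($693M), Solara→Band E ($856M) — total 899+921+753+693+856 = $4122M.
Column-greedy (each band in turn goes to its best remaining operator) gives $3319M, worse by 803.
Swapping AzureWave↔ClearBand (AzureWave→Band F $855M, ClearBand→Band B $393M) loses 426.
Checked against all permutations: $4122M is optimal.
NorthTel's own top band is Band E ($869M), but forcing NorthTel→Band E and reassigning the rest optimally gives only $4020M — worse by 102.

NorthTel receives Band A.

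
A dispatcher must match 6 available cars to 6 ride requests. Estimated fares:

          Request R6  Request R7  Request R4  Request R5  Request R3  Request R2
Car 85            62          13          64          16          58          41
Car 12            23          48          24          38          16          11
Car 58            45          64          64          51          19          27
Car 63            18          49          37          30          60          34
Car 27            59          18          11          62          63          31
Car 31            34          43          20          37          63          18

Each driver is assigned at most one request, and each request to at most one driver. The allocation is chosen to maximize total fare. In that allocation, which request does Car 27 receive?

Optimal: Car 85→Request R6 ($62), Car 12→Request R7 ($48), Car 58→Request R4 ($64), Car 63→Request R2 ($34), Car 27→Request R5 ($62), Car 31→Request R3 ($63) — total 62+48+64+34+62+63 = $333.
Column-greedy (each request in turn goes to its best remaining driver) gives $299, worse by 34.
Next-best assignment: Car 85→Request R4, Car 12→Request R5, Car 58→Request R7, Car 63→Request R2, Car 27→Request R6, Car 31→Request R3 = $322.
Every other assignment is strictly worse.
Car 27's own top request is Request R3 ($63), but forcing Car 27→Request R3 and reassigning the rest optimally gives only $308 — worse by 25.

Car 27 receives Request R5.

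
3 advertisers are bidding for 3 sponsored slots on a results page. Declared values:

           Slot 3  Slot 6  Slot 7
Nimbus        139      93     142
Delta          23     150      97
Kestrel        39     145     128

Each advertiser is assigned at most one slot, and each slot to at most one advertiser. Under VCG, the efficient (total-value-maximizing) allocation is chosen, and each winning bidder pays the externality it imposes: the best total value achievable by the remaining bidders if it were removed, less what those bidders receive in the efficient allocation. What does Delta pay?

Delta pays $20.

Efficient allocation: Nimbus→Slot 3 ($139), Delta→Slot 6 ($150), Kestrel→Slot 7 ($128); total welfare W = $417.
Delta receives Slot 6 at value $150, so the others get W − 150 = $267.
Without Delta: best allocation of the remaining 2 bidders over all 3 slots is Nimbus→Slot 7 ($142), Kestrel→Slot 6 ($145), total $287.
VCG payment = (others' best without Delta) − (others' welfare with Delta) = 287 − 267 = $20.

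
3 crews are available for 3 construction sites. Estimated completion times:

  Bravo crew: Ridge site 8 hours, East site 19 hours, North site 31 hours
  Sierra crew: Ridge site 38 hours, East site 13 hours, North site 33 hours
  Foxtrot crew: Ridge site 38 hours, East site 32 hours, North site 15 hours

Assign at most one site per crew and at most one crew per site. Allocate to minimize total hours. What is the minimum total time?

Minimum total: 36 hours

Optimal: Bravo crew→Ridge site (8 hours), Sierra crew→East site (13 hours), Foxtrot crew→North site (15 hours) — total 8+13+15 = 36 hours.
Next-best assignment: Bravo crew→East site, Sierra crew→Ridge site, Foxtrot crew→North site = 72 hours.
No other one-to-one assignment undercuts 36 hours.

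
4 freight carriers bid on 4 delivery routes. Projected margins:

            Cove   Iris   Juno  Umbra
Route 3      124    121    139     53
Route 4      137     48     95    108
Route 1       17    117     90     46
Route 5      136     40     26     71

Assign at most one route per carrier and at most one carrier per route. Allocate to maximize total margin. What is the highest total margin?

Max total: $500k

Optimal: Cove→Route 5 ($136k), Iris→Route 1 ($117k), Juno→Route 3 ($139k), Umbra→Route 4 ($108k) — total 136+117+139+108 = $500k.
Max-entry greedy (repeatedly take the single best remaining cell) gives $464k, worse by 36.
Next-best assignment: Cove→Route 4, Iris→Route 1, Juno→Route 3, Umbra→Route 5 = $464k.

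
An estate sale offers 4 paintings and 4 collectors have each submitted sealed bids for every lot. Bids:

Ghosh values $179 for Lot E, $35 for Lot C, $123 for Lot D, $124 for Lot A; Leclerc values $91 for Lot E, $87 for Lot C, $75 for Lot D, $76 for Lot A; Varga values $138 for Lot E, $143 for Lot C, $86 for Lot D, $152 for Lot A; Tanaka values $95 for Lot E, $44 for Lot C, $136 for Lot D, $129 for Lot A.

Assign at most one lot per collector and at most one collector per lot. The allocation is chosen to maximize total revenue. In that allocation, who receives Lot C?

Leclerc receives Lot C.

Optimal: Ghosh→Lot E ($179), Leclerc→Lot C ($87), Varga→Lot A ($152), Tanaka→Lot D ($136) — total 179+87+152+136 = $554.
Column-greedy (each lot in turn goes to its best remaining collector) gives $534, worse by 20.
Every other assignment is strictly worse.
Leclerc's own top lot is Lot E ($91), but forcing Leclerc→Lot E and reassigning the rest optimally gives only $494 — worse by 60.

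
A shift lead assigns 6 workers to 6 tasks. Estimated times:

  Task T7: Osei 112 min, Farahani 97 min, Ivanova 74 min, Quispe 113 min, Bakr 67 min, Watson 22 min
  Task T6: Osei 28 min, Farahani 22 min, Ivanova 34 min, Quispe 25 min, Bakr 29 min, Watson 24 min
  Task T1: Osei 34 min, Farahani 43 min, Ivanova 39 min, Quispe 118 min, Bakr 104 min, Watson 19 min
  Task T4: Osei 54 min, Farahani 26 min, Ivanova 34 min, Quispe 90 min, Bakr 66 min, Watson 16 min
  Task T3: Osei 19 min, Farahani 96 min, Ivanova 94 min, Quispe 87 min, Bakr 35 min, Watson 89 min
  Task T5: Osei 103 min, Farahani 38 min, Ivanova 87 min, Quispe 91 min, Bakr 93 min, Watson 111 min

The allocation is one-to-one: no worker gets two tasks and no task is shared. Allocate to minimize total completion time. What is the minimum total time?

Optimal: Osei→Task T1 (34 min), Farahani→Task T5 (38 min), Ivanova→Task T4 (34 min), Quispe→Task T6 (25 min), Bakr→Task T3 (35 min), Watson→Task T7 (22 min) — total 34+38+34+25+35+22 = 188 min.
Row-greedy (each worker in turn takes its cheapest remaining task) gives 252 min, worse by 64.
Next-best assignment: Osei→Task T3, Farahani→Task T5, Ivanova→Task T4, Quispe→Task T6, Bakr→Task T7, Watson→Task T1 = 202 min.

Min total: 188 min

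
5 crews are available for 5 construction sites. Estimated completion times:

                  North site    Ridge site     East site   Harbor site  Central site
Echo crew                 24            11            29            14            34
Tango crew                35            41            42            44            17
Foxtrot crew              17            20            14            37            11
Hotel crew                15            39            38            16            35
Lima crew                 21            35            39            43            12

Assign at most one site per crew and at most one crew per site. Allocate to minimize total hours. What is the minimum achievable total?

This is the linear assignment problem.
Optimal: Echo crew→Ridge site (11 hours), Tango crew→Central site (17 hours), Foxtrot crew→East site (14 hours), Hotel crew→Harbor site (16 hours), Lima crew→North site (21 hours) — total 11+17+14+16+21 = 79 hours.
Row-greedy (each crew in turn takes its cheapest remaining site) gives 100 hours, worse by 21.
No other one-to-one assignment undercuts 79 hours.

Min total: 79 hours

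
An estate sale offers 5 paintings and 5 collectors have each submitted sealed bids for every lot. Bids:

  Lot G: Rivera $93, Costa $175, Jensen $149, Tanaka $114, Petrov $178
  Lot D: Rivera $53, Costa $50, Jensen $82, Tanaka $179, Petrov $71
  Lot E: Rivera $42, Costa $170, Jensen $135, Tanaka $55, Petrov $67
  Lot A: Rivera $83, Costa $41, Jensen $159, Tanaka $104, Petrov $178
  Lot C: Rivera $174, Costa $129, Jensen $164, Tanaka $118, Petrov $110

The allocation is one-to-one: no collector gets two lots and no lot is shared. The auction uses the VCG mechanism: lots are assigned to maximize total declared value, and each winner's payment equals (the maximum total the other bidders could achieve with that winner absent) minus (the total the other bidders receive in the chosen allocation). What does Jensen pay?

Jensen pays $5.

Efficient allocation: Rivera→Lot C ($174), Costa→Lot E ($170), Jensen→Lot A ($159), Tanaka→Lot D ($179), Petrov→Lot G ($178); total welfare W = $860.
Jensen receives Lot A at value $159, so the others get W − 159 = $701.
Without Jensen: best allocation of the remaining 4 bidders over all 5 lots is Rivera→Lot C ($174), Costa→Lot G ($175), Tanaka→Lot D ($179), Petrov→Lot A ($178), total $706.
VCG payment = (others' best without Jensen) − (others' welfare with Jensen) = 706 − 701 = $5.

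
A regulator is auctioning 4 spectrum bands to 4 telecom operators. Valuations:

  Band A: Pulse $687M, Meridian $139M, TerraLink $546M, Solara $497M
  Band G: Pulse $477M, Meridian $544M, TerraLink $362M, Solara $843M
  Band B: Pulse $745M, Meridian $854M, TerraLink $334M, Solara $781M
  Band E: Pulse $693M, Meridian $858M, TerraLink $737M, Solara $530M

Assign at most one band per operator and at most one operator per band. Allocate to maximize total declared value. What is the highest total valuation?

Treat this as an assignment problem: match each operator to one band.
Optimal: Pulse→Band A ($687M), Meridian→Band B ($854M), TerraLink→Band E ($737M), Solara→Band G ($843M) — total 687+854+737+843 = $3121M.
Row-greedy (each operator in turn takes its best remaining band) gives $2992M, worse by 129.
Swapping TerraLink↔Pulse (TerraLink→Band A $546M, Pulse→Band E $693M) loses 185.

Max total: $3121M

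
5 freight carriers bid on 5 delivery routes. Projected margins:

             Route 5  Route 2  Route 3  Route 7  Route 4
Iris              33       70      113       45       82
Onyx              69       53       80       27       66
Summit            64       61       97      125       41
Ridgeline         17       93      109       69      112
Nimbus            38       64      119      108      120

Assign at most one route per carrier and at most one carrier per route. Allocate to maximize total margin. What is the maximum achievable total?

Optimal: Iris→Route 3 ($113k), Onyx→Route 5 ($69k), Summit→Route 7 ($125k), Ridgeline→Route 2 ($93k), Nimbus→Route 4 ($120k) — total 113+69+125+93+120 = $520k.
Column-greedy (each route in turn goes to its best remaining carrier) gives $488k, worse by 32.
Swapping Onyx↔Summit (Onyx→Route 7 $27k, Summit→Route 5 $64k) loses 103.

Max total: $520k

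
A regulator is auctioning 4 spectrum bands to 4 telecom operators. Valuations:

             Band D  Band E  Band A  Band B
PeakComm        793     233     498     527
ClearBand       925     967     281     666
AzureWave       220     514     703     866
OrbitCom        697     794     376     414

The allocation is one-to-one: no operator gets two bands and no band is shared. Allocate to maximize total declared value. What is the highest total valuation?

Maximum total: $3083M

Treat this as an assignment problem: match each operator to one band.
Optimal: PeakComm→Band A ($498M), ClearBand→Band D ($925M), AzureWave→Band B ($866M), OrbitCom→Band E ($794M) — total 498+925+866+794 = $3083M.
Column-greedy (each band in turn goes to its best remaining operator) gives $2949M, worse by 134.
Next-best assignment: PeakComm→Band A, ClearBand→Band E, AzureWave→Band B, OrbitCom→Band D = $3028M.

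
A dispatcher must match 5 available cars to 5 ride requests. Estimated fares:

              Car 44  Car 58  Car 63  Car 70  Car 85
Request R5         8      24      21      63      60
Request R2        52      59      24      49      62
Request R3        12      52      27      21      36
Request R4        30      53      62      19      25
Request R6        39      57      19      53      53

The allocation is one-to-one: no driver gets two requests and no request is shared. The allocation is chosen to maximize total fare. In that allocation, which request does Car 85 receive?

This is the linear assignment problem.
Optimal: Car 44→Request R2 ($52), Car 58→Request R3 ($52), Car 63→Request R4 ($62), Car 70→Request R5 ($63), Car 85→Request R6 ($53) — total 52+52+62+63+53 = $282.
Column-greedy (each request in turn goes to its best remaining driver) gives $278, worse by 4.
Next-best assignment: Car 44→Request R2, Car 58→Request R3, Car 63→Request R4, Car 70→Request R6, Car 85→Request R5 = $279.
Car 85's own top request is Request R2 ($62), but forcing Car 85→Request R2 and reassigning the rest optimally gives only $278 — worse by 4.

Car 85 receives Request R6.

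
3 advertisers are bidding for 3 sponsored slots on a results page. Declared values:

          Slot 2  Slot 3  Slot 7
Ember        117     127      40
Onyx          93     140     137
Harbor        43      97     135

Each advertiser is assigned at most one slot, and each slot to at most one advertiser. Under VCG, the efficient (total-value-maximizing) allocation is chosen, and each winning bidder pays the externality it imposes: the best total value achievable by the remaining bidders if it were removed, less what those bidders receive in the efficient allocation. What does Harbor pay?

Harbor pays $7.

Efficient allocation: Ember→Slot 2 ($117), Onyx→Slot 3 ($140), Harbor→Slot 7 ($135); total welfare W = $392.
Harbor receives Slot 7 at value $135, so the others get W − 135 = $257.
Without Harbor: best allocation of the remaining 2 bidders over all 3 slots is Ember→Slot 3 ($127), Onyx→Slot 7 ($137), total $264.
VCG payment = (others' best without Harbor) − (others' welfare with Harbor) = 264 − 257 = $7.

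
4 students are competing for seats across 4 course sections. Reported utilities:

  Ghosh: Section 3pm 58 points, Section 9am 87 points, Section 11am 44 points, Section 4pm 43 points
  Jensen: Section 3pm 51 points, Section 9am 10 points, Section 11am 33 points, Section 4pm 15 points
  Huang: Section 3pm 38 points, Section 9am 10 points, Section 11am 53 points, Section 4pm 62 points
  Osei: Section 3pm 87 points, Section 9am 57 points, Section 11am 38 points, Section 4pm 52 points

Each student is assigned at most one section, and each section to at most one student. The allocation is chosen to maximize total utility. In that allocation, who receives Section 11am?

Optimal: Ghosh→Section 9am (87 points), Jensen→Section 11am (33 points), Huang→Section 4pm (62 points), Osei→Section 3pm (87 points) — total 87+33+62+87 = 269 points.
Row-greedy (each student in turn takes its best remaining section) gives 238 points, worse by 31.
Checked against all permutations: 269 points is optimal.
Jensen's own top section is Section 3pm (51 points), but forcing Jensen→Section 3pm and reassigning the rest optimally gives only 243 points — worse by 26.

Jensen receives Section 11am.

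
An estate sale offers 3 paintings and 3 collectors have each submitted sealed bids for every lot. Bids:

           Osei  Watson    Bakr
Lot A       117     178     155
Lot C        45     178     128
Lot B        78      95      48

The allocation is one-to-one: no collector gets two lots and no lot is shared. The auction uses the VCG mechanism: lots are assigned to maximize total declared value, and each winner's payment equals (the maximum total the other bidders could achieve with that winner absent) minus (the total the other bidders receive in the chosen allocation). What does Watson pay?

Watson pays $12.

Efficient allocation: Osei→Lot B ($78), Watson→Lot C ($178), Bakr→Lot A ($155); total welfare W = $411.
Watson receives Lot C at value $178, so the others get W − 178 = $233.
Without Watson: best allocation of the remaining 2 bidders over all 3 lots is Osei→Lot A ($117), Bakr→Lot C ($128), total $245.
VCG payment = (others' best without Watson) − (others' welfare with Watson) = 245 − 233 = $12.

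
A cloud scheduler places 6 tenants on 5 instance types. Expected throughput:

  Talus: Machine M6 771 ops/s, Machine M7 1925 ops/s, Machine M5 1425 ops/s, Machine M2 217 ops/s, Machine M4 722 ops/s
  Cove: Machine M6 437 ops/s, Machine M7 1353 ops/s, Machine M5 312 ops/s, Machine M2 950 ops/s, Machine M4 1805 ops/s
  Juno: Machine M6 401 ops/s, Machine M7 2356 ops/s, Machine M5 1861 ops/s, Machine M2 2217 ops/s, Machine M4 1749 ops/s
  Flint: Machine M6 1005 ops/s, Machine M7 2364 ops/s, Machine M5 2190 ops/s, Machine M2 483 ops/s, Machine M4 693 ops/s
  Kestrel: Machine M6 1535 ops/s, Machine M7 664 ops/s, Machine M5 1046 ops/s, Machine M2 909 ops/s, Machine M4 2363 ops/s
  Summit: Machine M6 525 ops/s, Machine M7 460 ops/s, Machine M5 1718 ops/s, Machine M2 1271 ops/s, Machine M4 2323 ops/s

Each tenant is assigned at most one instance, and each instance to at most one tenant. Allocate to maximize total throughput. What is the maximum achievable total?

Optimal: Kestrel→Machine M6 (1535 ops/s), Talus→Machine M7 (1925 ops/s), Flint→Machine M5 (2190 ops/s), Juno→Machine M2 (2217 ops/s), Summit→Machine M4 (2323 ops/s) — total 1535+1925+2190+2217+2323 = 10190 ops/s.
Row-greedy (each tenant in turn takes its best remaining instance) gives 9672 ops/s, worse by 518.
Checked against all permutations: 10190 ops/s is optimal.

Maximum total: 10190 ops/s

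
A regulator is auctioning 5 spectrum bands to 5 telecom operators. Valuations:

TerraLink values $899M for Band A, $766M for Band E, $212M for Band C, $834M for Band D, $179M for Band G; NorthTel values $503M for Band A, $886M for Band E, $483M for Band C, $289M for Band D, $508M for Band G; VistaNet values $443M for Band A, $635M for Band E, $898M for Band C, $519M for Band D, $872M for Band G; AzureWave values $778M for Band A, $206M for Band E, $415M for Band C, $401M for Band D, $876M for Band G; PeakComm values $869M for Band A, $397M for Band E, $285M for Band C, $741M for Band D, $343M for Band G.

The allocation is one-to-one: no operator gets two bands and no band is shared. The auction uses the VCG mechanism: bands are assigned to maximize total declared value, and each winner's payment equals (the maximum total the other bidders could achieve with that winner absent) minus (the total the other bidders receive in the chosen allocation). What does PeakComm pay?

PeakComm pays $65M.

Efficient allocation: TerraLink→Band D ($834M), NorthTel→Band E ($886M), VistaNet→Band C ($898M), AzureWave→Band G ($876M), PeakComm→Band A ($869M); total welfare W = $4363M.
PeakComm receives Band A at value $869M, so the others get W − 869 = $3494M.
Without PeakComm: best allocation of the remaining 4 bidders over all 5 bands is TerraLink→Band A ($899M), NorthTel→Band E ($886M), VistaNet→Band C ($898M), AzureWave→Band G ($876M), total $3559M.
VCG payment = (others' best without PeakComm) − (others' welfare with PeakComm) = 3559 − 3494 = $65M.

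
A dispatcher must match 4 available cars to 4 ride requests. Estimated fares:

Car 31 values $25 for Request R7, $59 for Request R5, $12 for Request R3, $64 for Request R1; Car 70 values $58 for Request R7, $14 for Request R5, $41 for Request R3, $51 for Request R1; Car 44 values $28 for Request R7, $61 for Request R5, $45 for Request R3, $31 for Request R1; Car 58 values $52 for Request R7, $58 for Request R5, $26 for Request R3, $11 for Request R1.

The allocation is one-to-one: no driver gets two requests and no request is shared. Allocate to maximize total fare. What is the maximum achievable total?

Maximum total: $225

Optimal: Car 31→Request R1 ($64), Car 70→Request R7 ($58), Car 44→Request R3 ($45), Car 58→Request R5 ($58) — total 64+58+45+58 = $225.
Row-greedy (each driver in turn takes its best remaining request) gives $209, worse by 16.
Next-best assignment: Car 31→Request R1, Car 70→Request R3, Car 44→Request R5, Car 58→Request R7 = $218.
Every other assignment is strictly worse.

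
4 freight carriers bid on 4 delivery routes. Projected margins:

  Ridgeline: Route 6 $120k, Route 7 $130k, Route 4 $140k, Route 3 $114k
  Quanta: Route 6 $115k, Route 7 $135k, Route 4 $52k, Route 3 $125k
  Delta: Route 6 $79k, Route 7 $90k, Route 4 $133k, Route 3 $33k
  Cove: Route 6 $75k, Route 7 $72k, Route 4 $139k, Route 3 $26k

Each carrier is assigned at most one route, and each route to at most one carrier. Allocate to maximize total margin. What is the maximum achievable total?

Optimal: Ridgeline→Route 6 ($120k), Quanta→Route 3 ($125k), Delta→Route 7 ($90k), Cove→Route 4 ($139k) — total 120+125+90+139 = $474k.
Column-greedy (each route in turn goes to its best remaining carrier) gives $427k, worse by 47.
Next-best assignment: Ridgeline→Route 7, Quanta→Route 3, Delta→Route 6, Cove→Route 4 = $473k.
No other one-to-one assignment exceeds $474k.

Max total: $474k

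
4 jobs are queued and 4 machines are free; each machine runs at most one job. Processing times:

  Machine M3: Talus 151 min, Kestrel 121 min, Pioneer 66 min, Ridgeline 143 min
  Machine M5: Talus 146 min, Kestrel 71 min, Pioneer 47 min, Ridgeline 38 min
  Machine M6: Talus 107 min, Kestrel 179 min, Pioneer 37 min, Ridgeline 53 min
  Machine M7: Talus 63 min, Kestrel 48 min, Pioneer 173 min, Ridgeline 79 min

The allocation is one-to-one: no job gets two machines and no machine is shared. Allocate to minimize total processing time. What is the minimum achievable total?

Min total: 253 min

Optimal: Talus→Machine M7 (63 min), Kestrel→Machine M5 (71 min), Pioneer→Machine M3 (66 min), Ridgeline→Machine M6 (53 min) — total 63+71+66+53 = 253 min.
Min-entry greedy (repeatedly take the single cheapest remaining cell) gives 274 min, worse by 21.
Swapping Pioneer↔Ridgeline (Pioneer→Machine M6 37 min, Ridgeline→Machine M3 143 min) adds 61.
No other one-to-one assignment undercuts 253 min.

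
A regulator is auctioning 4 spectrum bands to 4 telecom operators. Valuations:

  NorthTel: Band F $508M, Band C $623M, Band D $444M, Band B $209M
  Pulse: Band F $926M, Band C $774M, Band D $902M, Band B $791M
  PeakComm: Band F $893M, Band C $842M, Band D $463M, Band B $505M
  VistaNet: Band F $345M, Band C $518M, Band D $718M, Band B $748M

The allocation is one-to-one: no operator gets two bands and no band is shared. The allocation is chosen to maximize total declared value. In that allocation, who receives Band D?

Pulse receives Band D.

Optimal: NorthTel→Band C ($623M), Pulse→Band D ($902M), PeakComm→Band F ($893M), VistaNet→Band B ($748M) — total 623+902+893+748 = $3166M.
Next-best assignment: NorthTel→Band C, Pulse→Band B, PeakComm→Band F, VistaNet→Band D = $3025M.
Every other assignment is strictly worse.
Pulse's own top band is Band F ($926M), but forcing Pulse→Band F and reassigning the rest optimally gives only $2960M — worse by 206.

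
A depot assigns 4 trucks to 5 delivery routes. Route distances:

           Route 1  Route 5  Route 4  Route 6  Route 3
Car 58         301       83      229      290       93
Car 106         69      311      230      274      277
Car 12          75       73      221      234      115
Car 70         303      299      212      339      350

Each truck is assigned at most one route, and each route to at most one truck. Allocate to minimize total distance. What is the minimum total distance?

This is the linear assignment problem.
Optimal: Car 58→Route 3 (93 km), Car 106→Route 1 (69 km), Car 12→Route 5 (73 km), Car 70→Route 4 (212 km) — total 93+69+73+212 = 447 km.
Row-greedy (each truck in turn takes its cheapest remaining route) gives 479 km, worse by 32.

Min total: 447 km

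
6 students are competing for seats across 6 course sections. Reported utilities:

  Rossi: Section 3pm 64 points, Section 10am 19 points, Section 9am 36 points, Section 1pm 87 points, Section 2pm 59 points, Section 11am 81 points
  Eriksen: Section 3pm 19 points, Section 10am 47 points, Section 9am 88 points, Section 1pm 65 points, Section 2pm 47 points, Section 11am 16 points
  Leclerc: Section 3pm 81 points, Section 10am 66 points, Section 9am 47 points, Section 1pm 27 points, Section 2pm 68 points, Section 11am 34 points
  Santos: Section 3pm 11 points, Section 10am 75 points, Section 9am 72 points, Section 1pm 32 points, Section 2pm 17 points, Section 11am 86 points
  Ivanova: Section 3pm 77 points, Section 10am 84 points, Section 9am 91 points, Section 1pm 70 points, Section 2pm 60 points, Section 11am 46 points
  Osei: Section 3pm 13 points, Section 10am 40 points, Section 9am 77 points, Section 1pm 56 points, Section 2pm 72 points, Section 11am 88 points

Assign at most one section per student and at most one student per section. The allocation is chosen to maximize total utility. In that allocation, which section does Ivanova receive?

Ivanova receives Section 10am.

Optimal: Rossi→Section 1pm (87 points), Eriksen→Section 9am (88 points), Leclerc→Section 3pm (81 points), Santos→Section 11am (86 points), Ivanova→Section 10am (84 points), Osei→Section 2pm (72 points) — total 87+88+81+86+84+72 = 498 points.
Max-entry greedy (repeatedly take the single best remaining cell) gives 469 points, worse by 29.
Every other assignment is strictly worse.
Ivanova's own top section is Section 9am (91 points), but forcing Ivanova→Section 9am and reassigning the rest optimally gives only 469 points — worse by 29.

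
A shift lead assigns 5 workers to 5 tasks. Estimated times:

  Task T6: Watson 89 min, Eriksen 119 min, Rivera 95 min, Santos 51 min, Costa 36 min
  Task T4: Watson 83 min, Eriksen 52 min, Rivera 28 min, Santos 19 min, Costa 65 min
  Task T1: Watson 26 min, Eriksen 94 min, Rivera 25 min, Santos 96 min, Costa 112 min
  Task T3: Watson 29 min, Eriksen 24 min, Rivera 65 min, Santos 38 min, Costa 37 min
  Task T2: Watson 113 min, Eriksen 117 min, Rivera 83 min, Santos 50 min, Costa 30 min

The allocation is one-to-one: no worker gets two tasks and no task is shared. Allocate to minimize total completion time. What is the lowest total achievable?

Optimal: Watson→Task T1 (26 min), Eriksen→Task T3 (24 min), Rivera→Task T4 (28 min), Santos→Task T6 (51 min), Costa→Task T2 (30 min) — total 26+24+28+51+30 = 159 min.
Next-best assignment: Watson→Task T1, Eriksen→Task T3, Rivera→Task T4, Santos→Task T2, Costa→Task T6 = 164 min.

Minimum total: 159 min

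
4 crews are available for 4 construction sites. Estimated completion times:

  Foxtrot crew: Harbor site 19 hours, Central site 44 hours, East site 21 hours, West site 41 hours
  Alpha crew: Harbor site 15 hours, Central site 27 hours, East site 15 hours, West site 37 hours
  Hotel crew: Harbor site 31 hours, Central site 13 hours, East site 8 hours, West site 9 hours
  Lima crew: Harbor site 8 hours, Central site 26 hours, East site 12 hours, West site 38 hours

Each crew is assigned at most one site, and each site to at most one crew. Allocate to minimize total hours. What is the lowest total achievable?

Min total: 65 hours

Optimal: Foxtrot crew→East site (21 hours), Alpha crew→Central site (27 hours), Hotel crew→West site (9 hours), Lima crew→Harbor site (8 hours) — total 21+27+9+8 = 65 hours.
Column-greedy (each site in turn goes to its cheapest remaining crew) gives 77 hours, worse by 12.
Next-best assignment: Foxtrot crew→Harbor site, Alpha crew→Central site, Hotel crew→West site, Lima crew→East site = 67 hours.
Checked against all permutations: 65 hours is optimal.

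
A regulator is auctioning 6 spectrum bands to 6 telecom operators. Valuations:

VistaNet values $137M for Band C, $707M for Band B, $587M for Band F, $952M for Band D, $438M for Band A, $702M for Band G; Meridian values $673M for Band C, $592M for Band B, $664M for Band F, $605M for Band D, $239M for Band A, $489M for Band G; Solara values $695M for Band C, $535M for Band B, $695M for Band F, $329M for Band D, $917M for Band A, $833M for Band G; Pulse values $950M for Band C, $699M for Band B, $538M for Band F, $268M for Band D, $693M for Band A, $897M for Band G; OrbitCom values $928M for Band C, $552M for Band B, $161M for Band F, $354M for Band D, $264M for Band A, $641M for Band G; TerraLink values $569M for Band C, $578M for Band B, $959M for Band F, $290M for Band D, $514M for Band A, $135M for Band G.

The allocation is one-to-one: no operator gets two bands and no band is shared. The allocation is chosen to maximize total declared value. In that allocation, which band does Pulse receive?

Optimal: VistaNet→Band D ($952M), Meridian→Band B ($592M), Solara→Band A ($917M), Pulse→Band G ($897M), OrbitCom→Band C ($928M), TerraLink→Band F ($959M) — total 952+592+917+897+928+959 = $5245M.
Row-greedy (each operator in turn takes its best remaining band) gives $4950M, worse by 295.
Next-best assignment: VistaNet→Band B, Meridian→Band D, Solara→Band A, Pulse→Band G, OrbitCom→Band C, TerraLink→Band F = $5013M.
Checked against all permutations: $5245M is optimal.
Pulse's own top band is Band C ($950M), but forcing Pulse→Band C and reassigning the rest optimally gives only $5011M — worse by 234.

Pulse receives Band G.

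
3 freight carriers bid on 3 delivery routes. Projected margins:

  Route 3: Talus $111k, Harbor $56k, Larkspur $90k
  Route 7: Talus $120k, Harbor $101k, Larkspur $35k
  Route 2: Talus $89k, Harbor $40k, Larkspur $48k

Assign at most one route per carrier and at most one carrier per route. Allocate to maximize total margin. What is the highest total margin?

Maximum total: $280k

Optimal: Talus→Route 2 ($89k), Harbor→Route 7 ($101k), Larkspur→Route 3 ($90k) — total 89+101+90 = $280k.
Max-entry greedy (repeatedly take the single best remaining cell) gives $250k, worse by 30.
Swapping Harbor↔Talus (Harbor→Route 2 $40k, Talus→Route 7 $120k) loses 30.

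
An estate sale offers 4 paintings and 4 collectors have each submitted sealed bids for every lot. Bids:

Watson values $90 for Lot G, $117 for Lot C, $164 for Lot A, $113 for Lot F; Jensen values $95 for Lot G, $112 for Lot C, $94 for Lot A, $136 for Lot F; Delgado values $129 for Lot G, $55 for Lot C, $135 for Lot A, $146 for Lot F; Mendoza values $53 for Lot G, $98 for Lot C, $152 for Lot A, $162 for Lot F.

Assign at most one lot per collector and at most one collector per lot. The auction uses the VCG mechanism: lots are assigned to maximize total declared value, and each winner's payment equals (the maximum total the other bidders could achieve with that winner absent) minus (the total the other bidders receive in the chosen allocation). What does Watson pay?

Watson pays $14.

Efficient allocation: Watson→Lot A ($164), Jensen→Lot C ($112), Delgado→Lot G ($129), Mendoza→Lot F ($162); total welfare W = $567.
Watson receives Lot A at value $164, so the others get W − 164 = $403.
Without Watson: best allocation of the remaining 3 bidders over all 4 lots is Jensen→Lot F ($136), Delgado→Lot G ($129), Mendoza→Lot A ($152), total $417.
VCG payment = (others' best without Watson) − (others' welfare with Watson) = 417 − 403 = $14.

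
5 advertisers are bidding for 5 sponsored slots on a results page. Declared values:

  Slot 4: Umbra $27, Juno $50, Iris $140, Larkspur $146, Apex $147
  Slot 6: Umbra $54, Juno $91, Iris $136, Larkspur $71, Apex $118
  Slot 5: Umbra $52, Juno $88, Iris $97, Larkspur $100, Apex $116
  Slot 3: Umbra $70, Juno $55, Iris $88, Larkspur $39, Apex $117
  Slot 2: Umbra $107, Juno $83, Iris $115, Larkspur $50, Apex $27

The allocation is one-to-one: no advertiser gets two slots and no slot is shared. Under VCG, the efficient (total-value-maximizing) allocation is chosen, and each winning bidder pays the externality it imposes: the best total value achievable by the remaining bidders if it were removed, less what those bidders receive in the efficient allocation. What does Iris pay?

Iris pays $3.

Efficient allocation: Umbra→Slot 2 ($107), Juno→Slot 5 ($88), Iris→Slot 6 ($136), Larkspur→Slot 4 ($146), Apex→Slot 3 ($117); total welfare W = $594.
Iris receives Slot 6 at value $136, so the others get W − 136 = $458.
Without Iris: best allocation of the remaining 4 bidders over all 5 slots is Umbra→Slot 2 ($107), Juno→Slot 6 ($91), Larkspur→Slot 4 ($146), Apex→Slot 3 ($117), total $461.
VCG payment = (others' best without Iris) − (others' welfare with Iris) = 461 − 458 = $3.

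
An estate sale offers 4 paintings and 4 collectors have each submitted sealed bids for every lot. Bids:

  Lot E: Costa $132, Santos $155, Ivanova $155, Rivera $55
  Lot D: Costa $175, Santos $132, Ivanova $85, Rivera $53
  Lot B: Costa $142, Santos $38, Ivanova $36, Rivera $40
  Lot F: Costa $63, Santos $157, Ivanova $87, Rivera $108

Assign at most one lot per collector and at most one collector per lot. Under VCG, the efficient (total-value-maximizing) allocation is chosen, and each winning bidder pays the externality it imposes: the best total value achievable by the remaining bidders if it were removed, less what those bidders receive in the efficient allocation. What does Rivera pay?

Efficient allocation: Costa→Lot B ($142), Santos→Lot D ($132), Ivanova→Lot E ($155), Rivera→Lot F ($108); total welfare W = $537.
Rivera receives Lot F at value $108, so the others get W − 108 = $429.
Without Rivera: best allocation of the remaining 3 bidders over all 4 lots is Costa→Lot D ($175), Santos→Lot F ($157), Ivanova→Lot E ($155), total $487.
VCG payment = (others' best without Rivera) − (others' welfare with Rivera) = 487 − 429 = $58.

Rivera pays $58.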